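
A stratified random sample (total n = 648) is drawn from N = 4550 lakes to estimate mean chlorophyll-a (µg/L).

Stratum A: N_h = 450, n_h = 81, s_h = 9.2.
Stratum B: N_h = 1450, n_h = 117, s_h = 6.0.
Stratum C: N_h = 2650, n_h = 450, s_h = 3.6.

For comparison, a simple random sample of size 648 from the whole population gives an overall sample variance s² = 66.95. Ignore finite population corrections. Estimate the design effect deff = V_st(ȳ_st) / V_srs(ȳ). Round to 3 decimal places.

deff ≈ 0.496

V̂(ȳ_st) = Σ W_h² s_h²/n_h, with W_h = N_h/N and N = 4550:
  stratum A: (450/4550)²·9.2²/81 = 0.010221
  stratum B: (1450/4550)²·6.0²/117 = 0.0312485
  stratum C: (2650/4550)²·3.6²/450 = 0.00976925
V_st = 0.0512388
V_srs = s²/n = 66.95/648 = 0.103318
deff = V_st / V_srs = 0.0512388/0.103318 = 0.4959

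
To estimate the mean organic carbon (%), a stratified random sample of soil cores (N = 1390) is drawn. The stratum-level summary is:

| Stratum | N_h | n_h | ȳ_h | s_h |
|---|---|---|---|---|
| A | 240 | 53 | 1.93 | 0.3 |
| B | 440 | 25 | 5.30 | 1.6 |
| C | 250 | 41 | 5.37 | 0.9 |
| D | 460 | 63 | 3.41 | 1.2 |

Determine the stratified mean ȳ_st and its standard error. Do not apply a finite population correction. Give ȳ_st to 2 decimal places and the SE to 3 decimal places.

ȳ_st = Σ W_h ȳ_h = (240·1.93 + 440·5.30 + 250·5.37 + 460·3.41)/1390 = 4.10525
V̂(ȳ_st) = Σ W_h² s_h²/n_h, with W_h = N_h/N and N = 1390:
  stratum A: (240/1390)²·0.3²/53 = 5.06244e-05
  stratum B: (440/1390)²·1.6²/25 = 0.0102607
  stratum C: (250/1390)²·0.9²/41 = 0.000639075
  stratum D: (460/1390)²·1.2²/63 = 0.00250327
V̂(ȳ_st) = 0.0134536
SE(ȳ_st) = √0.0134536 = 0.11599

ȳ_st ≈ 4.11, SE ≈ 0.116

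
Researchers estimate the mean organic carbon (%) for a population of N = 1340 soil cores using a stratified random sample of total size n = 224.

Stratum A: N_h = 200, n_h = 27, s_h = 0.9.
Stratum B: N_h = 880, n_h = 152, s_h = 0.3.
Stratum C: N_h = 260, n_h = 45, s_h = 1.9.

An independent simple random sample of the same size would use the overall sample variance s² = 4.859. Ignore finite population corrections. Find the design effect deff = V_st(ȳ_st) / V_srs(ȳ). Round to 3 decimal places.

V̂(ȳ_st) = Σ W_h² s_h²/n_h, with W_h = N_h/N and N = 1340:
  stratum A: (200/1340)²·0.9²/27 = 0.0006683
  stratum B: (880/1340)²·0.3²/152 = 0.000255361
  stratum C: (260/1340)²·1.9²/45 = 0.00302017
V_st = 0.00394383
V_srs = s²/n = 4.859/224 = 0.021692
deff = V_st / V_srs = 0.00394383/0.021692 = 0.1818

deff ≈ 0.182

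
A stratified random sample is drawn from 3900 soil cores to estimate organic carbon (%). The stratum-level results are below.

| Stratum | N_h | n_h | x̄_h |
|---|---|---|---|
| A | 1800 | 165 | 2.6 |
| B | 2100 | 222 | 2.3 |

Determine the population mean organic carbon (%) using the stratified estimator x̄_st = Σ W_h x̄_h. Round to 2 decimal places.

x̄_st ≈ 2.44

N = Σ N_h = 3900. Stratum weights W_h = N_h/N.
x̄_st = (1800·2.6 + 2100·2.3) / 3900 = 2.4385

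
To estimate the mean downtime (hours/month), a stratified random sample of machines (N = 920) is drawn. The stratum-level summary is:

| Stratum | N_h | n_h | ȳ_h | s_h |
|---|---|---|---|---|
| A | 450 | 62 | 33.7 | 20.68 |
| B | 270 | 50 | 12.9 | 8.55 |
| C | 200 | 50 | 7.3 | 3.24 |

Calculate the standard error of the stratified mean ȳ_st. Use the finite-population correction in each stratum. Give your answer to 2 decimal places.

V̂(ȳ_st) = Σ W_h² (1 − n_h/N_h) s_h²/n_h, with W_h = N_h/N and N = 920:
  stratum A: (450/920)²·(1 − 62/450)·20.68²/62 = 1.42291
  stratum B: (270/920)²·(1 − 50/270)·8.55²/50 = 0.102606
  stratum C: (200/920)²·(1 − 50/200)·3.24²/50 = 0.00744159
V̂(ȳ_st) = 1.53296
SE(ȳ_st) = √1.53296 = 1.23813

SE(ȳ_st) ≈ 1.24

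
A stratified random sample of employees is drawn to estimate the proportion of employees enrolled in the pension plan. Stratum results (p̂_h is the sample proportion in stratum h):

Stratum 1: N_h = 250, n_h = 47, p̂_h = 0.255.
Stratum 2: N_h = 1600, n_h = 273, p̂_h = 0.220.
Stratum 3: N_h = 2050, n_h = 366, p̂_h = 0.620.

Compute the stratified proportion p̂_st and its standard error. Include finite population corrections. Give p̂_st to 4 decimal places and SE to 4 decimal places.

p̂_st ≈ 0.4325, SE ≈ 0.0158

N = 3900; stratum weights W_h = N_h/N.
p̂_st = Σ W_h p̂_h = (250·0.255 + 1600·0.220 + 2050·0.620)/3900 = 0.43250
V̂(p̂_st) = Σ W_h² (1 − n_h/N_h) p̂_h(1−p̂_h)/(n_h−1):
  stratum 1: (250/3900)²·(1 − 47/250)·0.255·0.745/46 = 1.37799e-05
  stratum 2: (1600/3900)²·(1 − 273/1600)·0.220·0.780/272 = 8.80664e-05
  stratum 3: (2050/3900)²·(1 − 366/2050)·0.620·0.380/365 = 0.000146504
V̂(p̂_st) = 0.00024835; SE = √V̂ = 0.0157591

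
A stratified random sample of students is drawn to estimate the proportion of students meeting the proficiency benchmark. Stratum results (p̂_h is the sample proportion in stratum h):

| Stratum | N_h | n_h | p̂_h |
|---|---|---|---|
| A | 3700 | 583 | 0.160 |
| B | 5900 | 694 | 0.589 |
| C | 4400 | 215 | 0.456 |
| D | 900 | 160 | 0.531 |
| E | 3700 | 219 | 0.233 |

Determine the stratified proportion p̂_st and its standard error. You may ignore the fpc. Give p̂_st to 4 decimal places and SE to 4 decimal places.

p̂_st ≈ 0.3986, SE ≈ 0.0121

N = 18600; stratum weights W_h = N_h/N.
p̂_st = Σ W_h p̂_h = (3700·0.160 + 5900·0.589 + 4400·0.456 + 900·0.531 + 3700·0.233)/18600 = 0.39858
V̂(p̂_st) = Σ W_h² p̂_h(1−p̂_h)/(n_h−1):
  stratum A: (3700/18600)²·0.160·0.840/582 = 9.13806e-06
  stratum B: (5900/18600)²·0.589·0.411/693 = 3.51481e-05
  stratum C: (4400/18600)²·0.456·0.544/214 = 6.48678e-05
  stratum D: (900/18600)²·0.531·0.469/159 = 3.66716e-06
  stratum E: (3700/18600)²·0.233·0.767/218 = 3.24394e-05
V̂(p̂_st) = 0.000145261; SE = √V̂ = 0.0120524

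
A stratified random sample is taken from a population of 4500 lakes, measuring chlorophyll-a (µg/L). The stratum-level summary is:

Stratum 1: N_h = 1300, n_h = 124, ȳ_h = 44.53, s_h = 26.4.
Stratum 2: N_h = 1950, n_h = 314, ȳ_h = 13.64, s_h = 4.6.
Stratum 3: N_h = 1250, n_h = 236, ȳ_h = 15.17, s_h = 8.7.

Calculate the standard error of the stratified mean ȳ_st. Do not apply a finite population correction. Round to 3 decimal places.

SE(ȳ_st) ≈ 0.712

V̂(ȳ_st) = Σ W_h² s_h²/n_h, with W_h = N_h/N and N = 4500:
  stratum 1: (1300/4500)²·26.4²/124 = 0.469081
  stratum 2: (1950/4500)²·4.6²/314 = 0.0126541
  stratum 3: (1250/4500)²·8.7²/236 = 0.0247469
V̂(ȳ_st) = 0.506482
SE(ȳ_st) = √0.506482 = 0.711675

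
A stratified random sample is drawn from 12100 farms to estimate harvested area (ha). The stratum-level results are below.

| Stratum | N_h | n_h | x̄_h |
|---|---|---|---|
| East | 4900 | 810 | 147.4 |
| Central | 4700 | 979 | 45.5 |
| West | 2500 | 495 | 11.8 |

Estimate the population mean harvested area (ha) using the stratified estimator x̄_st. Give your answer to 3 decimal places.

N = Σ N_h = 12100. Stratum weights W_h = N_h/N.
x̄_st = (4900·147.4 + 4700·45.5 + 2500·11.8) / 12100 = 79.80248

x̄_st ≈ 79.802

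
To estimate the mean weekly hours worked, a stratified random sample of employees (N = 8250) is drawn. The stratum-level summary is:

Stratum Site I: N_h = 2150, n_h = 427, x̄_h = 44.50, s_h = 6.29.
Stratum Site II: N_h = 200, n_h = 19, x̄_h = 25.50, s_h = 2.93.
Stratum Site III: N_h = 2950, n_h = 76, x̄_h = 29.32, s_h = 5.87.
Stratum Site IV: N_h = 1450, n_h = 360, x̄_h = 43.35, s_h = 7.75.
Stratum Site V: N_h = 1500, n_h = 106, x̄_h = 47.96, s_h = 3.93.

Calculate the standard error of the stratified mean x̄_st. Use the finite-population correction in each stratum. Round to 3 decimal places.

SE(x̄_st) ≈ 0.265

V̂(x̄_st) = Σ W_h² (1 − n_h/N_h) s_h²/n_h, with W_h = N_h/N and N = 8250:
  stratum Site I: (2150/8250)²·(1 − 427/2150)·6.29²/427 = 0.005043
  stratum Site II: (200/8250)²·(1 − 19/200)·2.93²/19 = 0.000240316
  stratum Site III: (2950/8250)²·(1 − 76/2950)·5.87²/76 = 0.0564759
  stratum Site IV: (1450/8250)²·(1 − 360/1450)·7.75²/360 = 0.00387425
  stratum Site V: (1500/8250)²·(1 − 106/1500)·3.93²/106 = 0.00447636
V̂(x̄_st) = 0.0701099
SE(x̄_st) = √0.0701099 = 0.264783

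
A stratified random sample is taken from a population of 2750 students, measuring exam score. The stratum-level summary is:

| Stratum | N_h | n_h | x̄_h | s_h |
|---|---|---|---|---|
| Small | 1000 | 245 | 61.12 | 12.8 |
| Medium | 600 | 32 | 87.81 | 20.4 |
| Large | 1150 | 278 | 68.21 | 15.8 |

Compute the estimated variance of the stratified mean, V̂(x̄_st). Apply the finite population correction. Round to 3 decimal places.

V̂(x̄_st) ≈ 0.772

V̂(x̄_st) = Σ W_h² (1 − n_h/N_h) s_h²/n_h, with W_h = N_h/N and N = 2750:
  stratum Small: (1000/2750)²·(1 − 245/1000)·12.8²/245 = 0.0667629
  stratum Medium: (600/2750)²·(1 − 32/600)·20.4²/32 = 0.586063
  stratum Large: (1150/2750)²·(1 − 278/1150)·15.8²/278 = 0.119074
V̂(x̄_st) = 0.771901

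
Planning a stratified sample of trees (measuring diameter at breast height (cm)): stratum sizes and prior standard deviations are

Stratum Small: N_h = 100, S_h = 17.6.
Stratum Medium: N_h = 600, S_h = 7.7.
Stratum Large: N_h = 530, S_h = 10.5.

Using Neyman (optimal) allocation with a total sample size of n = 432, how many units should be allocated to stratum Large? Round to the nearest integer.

Neyman allocation: n_h = n · N_h S_h / Σ N_i S_i, with n = 432.
  stratum Small: N_h·S_h = 100·17.6 = 1760.00
  stratum Medium: N_h·S_h = 600·7.7 = 4620.00
  stratum Large: N_h·S_h = 530·10.5 = 5565.00
Σ N_h S_h = 11945.00
n for stratum Large = 432·5565.00/11945.00 = 201.262 → 201

201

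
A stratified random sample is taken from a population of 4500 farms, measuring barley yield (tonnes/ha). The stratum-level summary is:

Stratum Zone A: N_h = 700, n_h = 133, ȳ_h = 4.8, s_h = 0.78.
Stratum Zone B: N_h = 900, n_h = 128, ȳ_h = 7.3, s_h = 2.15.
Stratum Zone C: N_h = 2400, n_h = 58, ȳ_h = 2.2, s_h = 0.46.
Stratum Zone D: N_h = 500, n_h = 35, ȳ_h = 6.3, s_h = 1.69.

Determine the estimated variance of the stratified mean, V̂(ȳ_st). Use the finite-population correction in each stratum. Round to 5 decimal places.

V̂(ȳ_st) ≈ 0.00328

V̂(ȳ_st) = Σ W_h² (1 − n_h/N_h) s_h²/n_h, with W_h = N_h/N and N = 4500:
  stratum Zone A: (700/4500)²·(1 − 133/700)·0.78²/133 = 8.96589e-05
  stratum Zone B: (900/4500)²·(1 − 128/900)·2.15²/128 = 0.00123909
  stratum Zone C: (2400/4500)²·(1 − 58/2400)·0.46²/58 = 0.00101265
  stratum Zone D: (500/4500)²·(1 − 35/500)·1.69²/35 = 0.000936922
V̂(ȳ_st) = 0.00327832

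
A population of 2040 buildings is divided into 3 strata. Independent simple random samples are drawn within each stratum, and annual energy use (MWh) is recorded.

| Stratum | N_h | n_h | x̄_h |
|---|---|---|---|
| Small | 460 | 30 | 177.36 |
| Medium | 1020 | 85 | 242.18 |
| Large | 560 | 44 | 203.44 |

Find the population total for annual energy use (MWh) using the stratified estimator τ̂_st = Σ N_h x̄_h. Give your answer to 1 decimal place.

τ̂_st = Σ N_h x̄_h = 460·177.36 + 1020·242.18 + 560·203.44 = 442535.6

τ̂_st ≈ 442535.6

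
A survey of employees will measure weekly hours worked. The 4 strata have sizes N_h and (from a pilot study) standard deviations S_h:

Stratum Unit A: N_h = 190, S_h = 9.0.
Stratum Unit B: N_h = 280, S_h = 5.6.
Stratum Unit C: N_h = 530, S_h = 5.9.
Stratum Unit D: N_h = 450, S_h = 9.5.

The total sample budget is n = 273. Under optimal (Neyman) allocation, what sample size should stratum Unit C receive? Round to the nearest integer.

Neyman allocation: n_h = n · N_h S_h / Σ N_i S_i, with n = 273.
  stratum Unit A: N_h·S_h = 190·9.0 = 1710.00
  stratum Unit B: N_h·S_h = 280·5.6 = 1568.00
  stratum Unit C: N_h·S_h = 530·5.9 = 3127.00
  stratum Unit D: N_h·S_h = 450·9.5 = 4275.00
Σ N_h S_h = 10680.00
n for stratum Unit C = 273·3127.00/10680.00 = 79.932 → 80

80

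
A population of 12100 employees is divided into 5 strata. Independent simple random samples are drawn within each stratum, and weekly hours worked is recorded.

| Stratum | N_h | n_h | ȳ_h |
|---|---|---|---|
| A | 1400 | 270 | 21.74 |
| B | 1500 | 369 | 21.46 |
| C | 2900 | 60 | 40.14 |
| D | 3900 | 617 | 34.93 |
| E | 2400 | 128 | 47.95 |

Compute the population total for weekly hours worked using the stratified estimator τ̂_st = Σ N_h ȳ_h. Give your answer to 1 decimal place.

τ̂_st ≈ 430339.0

τ̂_st = Σ N_h ȳ_h = 1400·21.74 + 1500·21.46 + 2900·40.14 + 3900·34.93 + 2400·47.95 = 430339.0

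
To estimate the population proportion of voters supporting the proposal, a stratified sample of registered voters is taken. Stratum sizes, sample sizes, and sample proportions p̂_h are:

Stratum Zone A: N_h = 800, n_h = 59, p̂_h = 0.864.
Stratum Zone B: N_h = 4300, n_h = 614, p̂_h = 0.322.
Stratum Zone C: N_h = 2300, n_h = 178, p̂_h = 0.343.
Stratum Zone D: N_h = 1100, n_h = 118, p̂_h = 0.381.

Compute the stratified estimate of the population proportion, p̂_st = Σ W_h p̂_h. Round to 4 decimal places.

p̂_st ≈ 0.3863

N = 8500; stratum weights W_h = N_h/N.
p̂_st = Σ W_h p̂_h = (800·0.864 + 4300·0.322 + 2300·0.343 + 1100·0.381)/8500 = 0.38633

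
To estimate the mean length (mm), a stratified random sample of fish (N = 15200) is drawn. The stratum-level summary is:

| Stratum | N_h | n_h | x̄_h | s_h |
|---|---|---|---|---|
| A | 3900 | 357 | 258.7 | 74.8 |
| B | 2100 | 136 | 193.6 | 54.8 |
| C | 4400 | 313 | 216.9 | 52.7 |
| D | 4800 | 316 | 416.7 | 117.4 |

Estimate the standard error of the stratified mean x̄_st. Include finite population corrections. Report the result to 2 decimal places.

SE(x̄_st) ≈ 2.47

V̂(x̄_st) = Σ W_h² (1 − n_h/N_h) s_h²/n_h, with W_h = N_h/N and N = 15200:
  stratum A: (3900/15200)²·(1 − 357/3900)·74.8²/357 = 0.937311
  stratum B: (2100/15200)²·(1 − 136/2100)·54.8²/136 = 0.394181
  stratum C: (4400/15200)²·(1 − 313/4400)·52.7²/313 = 0.690633
  stratum D: (4800/15200)²·(1 − 316/4800)·117.4²/316 = 4.06321
V̂(x̄_st) = 6.08533
SE(x̄_st) = √6.08533 = 2.46685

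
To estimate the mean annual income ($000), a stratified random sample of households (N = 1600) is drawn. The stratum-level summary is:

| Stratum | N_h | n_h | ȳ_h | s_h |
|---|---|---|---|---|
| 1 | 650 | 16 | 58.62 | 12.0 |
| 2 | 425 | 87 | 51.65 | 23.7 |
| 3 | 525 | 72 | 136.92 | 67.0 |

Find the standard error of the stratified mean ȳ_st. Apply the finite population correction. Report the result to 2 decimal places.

SE(ȳ_st) ≈ 2.76

V̂(ȳ_st) = Σ W_h² (1 − n_h/N_h) s_h²/n_h, with W_h = N_h/N and N = 1600:
  stratum 1: (650/1600)²·(1 − 16/650)·12.0²/16 = 1.44879
  stratum 2: (425/1600)²·(1 − 87/425)·23.7²/87 = 0.362279
  stratum 3: (525/1600)²·(1 − 72/525)·67.0²/72 = 5.79208
V̂(ȳ_st) = 7.60315
SE(ȳ_st) = √7.60315 = 2.75738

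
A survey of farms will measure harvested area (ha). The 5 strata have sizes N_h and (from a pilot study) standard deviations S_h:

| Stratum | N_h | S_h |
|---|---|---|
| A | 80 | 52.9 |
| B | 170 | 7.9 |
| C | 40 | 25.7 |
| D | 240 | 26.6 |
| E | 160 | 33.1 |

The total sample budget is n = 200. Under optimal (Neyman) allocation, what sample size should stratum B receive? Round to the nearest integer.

Neyman allocation: n_h = n · N_h S_h / Σ N_i S_i, with n = 200.
  stratum A: N_h·S_h = 80·52.9 = 4232.00
  stratum B: N_h·S_h = 170·7.9 = 1343.00
  stratum C: N_h·S_h = 40·25.7 = 1028.00
  stratum D: N_h·S_h = 240·26.6 = 6384.00
  stratum E: N_h·S_h = 160·33.1 = 5296.00
Σ N_h S_h = 18283.00
n for stratum B = 200·1343.00/18283.00 = 14.691 → 15

15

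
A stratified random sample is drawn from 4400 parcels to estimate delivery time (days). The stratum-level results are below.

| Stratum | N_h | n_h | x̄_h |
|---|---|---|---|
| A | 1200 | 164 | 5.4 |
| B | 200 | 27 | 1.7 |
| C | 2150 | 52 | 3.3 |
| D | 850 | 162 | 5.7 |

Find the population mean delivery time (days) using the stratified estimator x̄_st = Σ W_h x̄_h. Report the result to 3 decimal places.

x̄_st ≈ 4.264

N = Σ N_h = 4400. Stratum weights W_h = N_h/N.
x̄_st = (1200·5.4 + 200·1.7 + 2150·3.3 + 850·5.7) / 4400 = 4.26364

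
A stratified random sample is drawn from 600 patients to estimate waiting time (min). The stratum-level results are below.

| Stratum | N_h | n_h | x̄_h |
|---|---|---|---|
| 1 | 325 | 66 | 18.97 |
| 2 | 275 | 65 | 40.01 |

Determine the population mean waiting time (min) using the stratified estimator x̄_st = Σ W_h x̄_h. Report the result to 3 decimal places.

N = Σ N_h = 600. Stratum weights W_h = N_h/N.
x̄_st = (325·18.97 + 275·40.01) / 600 = 28.61333

x̄_st ≈ 28.613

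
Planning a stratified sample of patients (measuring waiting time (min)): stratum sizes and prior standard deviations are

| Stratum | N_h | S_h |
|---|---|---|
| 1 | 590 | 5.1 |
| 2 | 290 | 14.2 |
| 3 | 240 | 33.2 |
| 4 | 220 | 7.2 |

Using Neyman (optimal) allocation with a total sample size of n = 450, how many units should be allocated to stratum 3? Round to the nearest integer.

Neyman allocation: n_h = n · N_h S_h / Σ N_i S_i, with n = 450.
  stratum 1: N_h·S_h = 590·5.1 = 3009.00
  stratum 2: N_h·S_h = 290·14.2 = 4118.00
  stratum 3: N_h·S_h = 240·33.2 = 7968.00
  stratum 4: N_h·S_h = 220·7.2 = 1584.00
Σ N_h S_h = 16679.00
n for stratum 3 = 450·7968.00/16679.00 = 214.977 → 215

215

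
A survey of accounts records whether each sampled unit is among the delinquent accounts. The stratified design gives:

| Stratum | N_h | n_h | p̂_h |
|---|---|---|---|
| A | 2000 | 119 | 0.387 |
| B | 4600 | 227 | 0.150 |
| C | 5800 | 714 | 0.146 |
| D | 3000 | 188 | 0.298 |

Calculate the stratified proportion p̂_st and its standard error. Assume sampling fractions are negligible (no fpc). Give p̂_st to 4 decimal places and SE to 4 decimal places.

p̂_st ≈ 0.2081, SE ≈ 0.0123

N = 15400; stratum weights W_h = N_h/N.
p̂_st = Σ W_h p̂_h = (2000·0.387 + 4600·0.150 + 5800·0.146 + 3000·0.298)/15400 = 0.20810
V̂(p̂_st) = Σ W_h² p̂_h(1−p̂_h)/(n_h−1):
  stratum A: (2000/15400)²·0.387·0.613/118 = 3.39085e-05
  stratum B: (4600/15400)²·0.150·0.850/226 = 5.03357e-05
  stratum C: (5800/15400)²·0.146·0.854/713 = 2.48048e-05
  stratum D: (3000/15400)²·0.298·0.702/187 = 4.24534e-05
V̂(p̂_st) = 0.000151502; SE = √V̂ = 0.0123086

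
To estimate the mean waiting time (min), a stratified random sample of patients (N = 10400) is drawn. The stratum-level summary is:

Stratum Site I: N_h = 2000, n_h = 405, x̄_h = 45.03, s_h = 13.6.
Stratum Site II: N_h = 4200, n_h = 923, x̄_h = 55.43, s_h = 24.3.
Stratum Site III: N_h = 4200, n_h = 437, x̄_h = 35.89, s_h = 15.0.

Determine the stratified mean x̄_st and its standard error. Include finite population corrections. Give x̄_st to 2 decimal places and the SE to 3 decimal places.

x̄_st ≈ 45.54, SE ≈ 0.412

x̄_st = Σ W_h x̄_h = (2000·45.03 + 4200·55.43 + 4200·35.89)/10400 = 45.53885
V̂(x̄_st) = Σ W_h² (1 − n_h/N_h) s_h²/n_h, with W_h = N_h/N and N = 10400:
  stratum Site I: (2000/10400)²·(1 − 405/2000)·13.6²/405 = 0.0134694
  stratum Site II: (4200/10400)²·(1 − 923/4200)·24.3²/923 = 0.0814085
  stratum Site III: (4200/10400)²·(1 − 437/4200)·15.0²/437 = 0.0752347
V̂(x̄_st) = 0.170113
SE(x̄_st) = √0.170113 = 0.412447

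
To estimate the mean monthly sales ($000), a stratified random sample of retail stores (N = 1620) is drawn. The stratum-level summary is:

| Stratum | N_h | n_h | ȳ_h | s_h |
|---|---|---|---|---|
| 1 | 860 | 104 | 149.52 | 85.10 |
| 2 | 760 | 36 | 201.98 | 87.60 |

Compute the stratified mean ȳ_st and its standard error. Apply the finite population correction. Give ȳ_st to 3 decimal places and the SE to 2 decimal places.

ȳ_st ≈ 174.131, SE ≈ 7.87

ȳ_st = Σ W_h ȳ_h = (860·149.52 + 760·201.98)/1620 = 174.13086
V̂(ȳ_st) = Σ W_h² (1 − n_h/N_h) s_h²/n_h, with W_h = N_h/N and N = 1620:
  stratum 1: (860/1620)²·(1 − 104/860)·85.10²/104 = 17.2511
  stratum 2: (760/1620)²·(1 − 36/760)·87.60²/36 = 44.6918
V̂(ȳ_st) = 61.9429
SE(ȳ_st) = √61.9429 = 7.87038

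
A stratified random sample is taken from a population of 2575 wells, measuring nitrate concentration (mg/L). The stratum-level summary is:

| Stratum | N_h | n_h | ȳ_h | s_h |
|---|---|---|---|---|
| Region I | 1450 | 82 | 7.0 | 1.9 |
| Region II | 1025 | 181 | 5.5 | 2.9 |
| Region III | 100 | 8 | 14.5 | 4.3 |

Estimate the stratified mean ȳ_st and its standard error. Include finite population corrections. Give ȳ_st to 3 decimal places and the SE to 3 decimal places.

ȳ_st = Σ W_h ȳ_h = (1450·7.0 + 1025·5.5 + 100·14.5)/2575 = 6.69417
V̂(ȳ_st) = Σ W_h² (1 − n_h/N_h) s_h²/n_h, with W_h = N_h/N and N = 2575:
  stratum Region I: (1450/2575)²·(1 − 82/1450)·1.9²/82 = 0.0131702
  stratum Region II: (1025/2575)²·(1 − 181/1025)·2.9²/181 = 0.00606219
  stratum Region III: (100/2575)²·(1 − 8/100)·4.3²/8 = 0.00320686
V̂(ȳ_st) = 0.0224393
SE(ȳ_st) = √0.0224393 = 0.149797

ȳ_st ≈ 6.694, SE ≈ 0.150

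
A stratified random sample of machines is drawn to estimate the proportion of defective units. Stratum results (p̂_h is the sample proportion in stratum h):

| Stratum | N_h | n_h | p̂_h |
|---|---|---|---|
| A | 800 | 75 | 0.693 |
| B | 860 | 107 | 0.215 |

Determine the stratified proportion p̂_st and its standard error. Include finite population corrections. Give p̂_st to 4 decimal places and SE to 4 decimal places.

p̂_st ≈ 0.4454, SE ≈ 0.0313

N = 1660; stratum weights W_h = N_h/N.
p̂_st = Σ W_h p̂_h = (800·0.693 + 860·0.215)/1660 = 0.44536
V̂(p̂_st) = Σ W_h² (1 − n_h/N_h) p̂_h(1−p̂_h)/(n_h−1):
  stratum A: (800/1660)²·(1 − 75/800)·0.693·0.307/74 = 0.000605134
  stratum B: (860/1660)²·(1 − 107/860)·0.215·0.785/106 = 0.000374179
V̂(p̂_st) = 0.000979313; SE = √V̂ = 0.031294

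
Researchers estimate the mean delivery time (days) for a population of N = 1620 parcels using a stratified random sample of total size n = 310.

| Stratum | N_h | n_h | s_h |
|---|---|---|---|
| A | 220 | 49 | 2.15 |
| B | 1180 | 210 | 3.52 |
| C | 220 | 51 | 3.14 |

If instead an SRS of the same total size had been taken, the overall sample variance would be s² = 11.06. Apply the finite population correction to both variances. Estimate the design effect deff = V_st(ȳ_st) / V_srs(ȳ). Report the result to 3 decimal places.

V̂(ȳ_st) = Σ W_h² (1 − n_h/N_h) s_h²/n_h, with W_h = N_h/N and N = 1620:
  stratum A: (220/1620)²·(1 − 49/220)·2.15²/49 = 0.00135229
  stratum B: (1180/1620)²·(1 − 210/1180)·3.52²/210 = 0.025733
  stratum C: (220/1620)²·(1 − 51/220)·3.14²/51 = 0.00273885
V_st = 0.0298241
V_srs = (1 − 310/1620)·11.06/310 = 0.0288503
deff = V_st / V_srs = 0.0298241/0.0288503 = 1.0338

deff ≈ 1.034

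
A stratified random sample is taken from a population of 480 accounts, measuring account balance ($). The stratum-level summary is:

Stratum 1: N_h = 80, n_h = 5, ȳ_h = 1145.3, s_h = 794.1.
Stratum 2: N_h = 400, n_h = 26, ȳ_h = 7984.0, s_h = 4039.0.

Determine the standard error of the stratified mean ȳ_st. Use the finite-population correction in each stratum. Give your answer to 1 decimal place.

SE(ȳ_st) ≈ 640.8

V̂(ȳ_st) = Σ W_h² (1 − n_h/N_h) s_h²/n_h, with W_h = N_h/N and N = 480:
  stratum 1: (80/480)²·(1 − 5/80)·794.1²/5 = 3284.35
  stratum 2: (400/480)²·(1 − 26/400)·4039.0²/26 = 407402
V̂(ȳ_st) = 410687
SE(ȳ_st) = √410687 = 640.848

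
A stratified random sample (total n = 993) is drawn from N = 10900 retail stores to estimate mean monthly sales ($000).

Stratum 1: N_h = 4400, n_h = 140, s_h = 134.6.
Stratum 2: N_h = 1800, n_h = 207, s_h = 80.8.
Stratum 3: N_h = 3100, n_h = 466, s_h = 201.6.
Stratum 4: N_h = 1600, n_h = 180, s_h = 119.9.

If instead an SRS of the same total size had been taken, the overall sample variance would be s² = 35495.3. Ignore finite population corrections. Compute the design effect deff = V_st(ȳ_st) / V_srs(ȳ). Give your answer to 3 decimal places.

V̂(ȳ_st) = Σ W_h² s_h²/n_h, with W_h = N_h/N and N = 10900:
  stratum 1: (4400/10900)²·134.6²/140 = 21.087
  stratum 2: (1800/10900)²·80.8²/207 = 0.860091
  stratum 3: (3100/10900)²·201.6²/466 = 7.05449
  stratum 4: (1600/10900)²·119.9²/180 = 1.72089
V_st = 30.7225
V_srs = s²/n = 35495.3/993 = 35.7455
deff = V_st / V_srs = 30.7225/35.7455 = 0.8595

deff ≈ 0.859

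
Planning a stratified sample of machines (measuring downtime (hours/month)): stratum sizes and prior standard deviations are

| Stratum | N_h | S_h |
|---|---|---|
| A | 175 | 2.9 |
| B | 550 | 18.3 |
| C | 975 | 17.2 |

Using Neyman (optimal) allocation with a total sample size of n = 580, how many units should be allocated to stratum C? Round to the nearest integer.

Neyman allocation: n_h = n · N_h S_h / Σ N_i S_i, with n = 580.
  stratum A: N_h·S_h = 175·2.9 = 507.50
  stratum B: N_h·S_h = 550·18.3 = 10065.00
  stratum C: N_h·S_h = 975·17.2 = 16770.00
Σ N_h S_h = 27342.50
n for stratum C = 580·16770.00/27342.50 = 355.732 → 356

356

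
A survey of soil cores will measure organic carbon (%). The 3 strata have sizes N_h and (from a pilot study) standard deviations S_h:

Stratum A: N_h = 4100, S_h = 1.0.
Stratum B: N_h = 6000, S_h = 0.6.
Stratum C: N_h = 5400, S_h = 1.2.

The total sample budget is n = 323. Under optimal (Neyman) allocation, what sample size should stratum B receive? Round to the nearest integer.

Neyman allocation: n_h = n · N_h S_h / Σ N_i S_i, with n = 323.
  stratum A: N_h·S_h = 4100·1.0 = 4100.00
  stratum B: N_h·S_h = 6000·0.6 = 3600.00
  stratum C: N_h·S_h = 5400·1.2 = 6480.00
Σ N_h S_h = 14180.00
n for stratum B = 323·3600.00/14180.00 = 82.003 → 82

82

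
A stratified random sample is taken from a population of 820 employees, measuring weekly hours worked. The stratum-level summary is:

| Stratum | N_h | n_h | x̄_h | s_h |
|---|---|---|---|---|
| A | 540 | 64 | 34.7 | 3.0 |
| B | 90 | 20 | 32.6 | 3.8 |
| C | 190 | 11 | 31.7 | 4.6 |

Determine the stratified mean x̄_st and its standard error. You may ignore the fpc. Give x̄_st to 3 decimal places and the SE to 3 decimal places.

x̄_st = Σ W_h x̄_h = (540·34.7 + 90·32.6 + 190·31.7)/820 = 33.77439
V̂(x̄_st) = Σ W_h² s_h²/n_h, with W_h = N_h/N and N = 820:
  stratum A: (540/820)²·3.0²/64 = 0.0609849
  stratum B: (90/820)²·3.8²/20 = 0.0086975
  stratum C: (190/820)²·4.6²/11 = 0.103277
V̂(x̄_st) = 0.172959
SE(x̄_st) = √0.172959 = 0.415884

x̄_st ≈ 33.774, SE ≈ 0.416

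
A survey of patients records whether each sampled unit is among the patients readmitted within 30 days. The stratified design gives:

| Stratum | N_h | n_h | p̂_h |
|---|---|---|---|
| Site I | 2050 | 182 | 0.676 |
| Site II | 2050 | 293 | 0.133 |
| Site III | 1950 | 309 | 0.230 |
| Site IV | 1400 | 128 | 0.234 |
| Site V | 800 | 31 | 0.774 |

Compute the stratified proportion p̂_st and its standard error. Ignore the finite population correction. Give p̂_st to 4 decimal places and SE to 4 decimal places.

N = 8250; stratum weights W_h = N_h/N.
p̂_st = Σ W_h p̂_h = (2050·0.676 + 2050·0.133 + 1950·0.230 + 1400·0.234 + 800·0.774)/8250 = 0.37015
V̂(p̂_st) = Σ W_h² p̂_h(1−p̂_h)/(n_h−1):
  stratum Site I: (2050/8250)²·0.676·0.324/181 = 7.47159e-05
  stratum Site II: (2050/8250)²·0.133·0.867/292 = 2.4383e-05
  stratum Site III: (1950/8250)²·0.230·0.770/308 = 3.2124e-05
  stratum Site IV: (1400/8250)²·0.234·0.766/127 = 4.06433e-05
  stratum Site V: (800/8250)²·0.774·0.226/30 = 5.48277e-05
V̂(p̂_st) = 0.000226694; SE = √V̂ = 0.0150564

p̂_st ≈ 0.3702, SE ≈ 0.0151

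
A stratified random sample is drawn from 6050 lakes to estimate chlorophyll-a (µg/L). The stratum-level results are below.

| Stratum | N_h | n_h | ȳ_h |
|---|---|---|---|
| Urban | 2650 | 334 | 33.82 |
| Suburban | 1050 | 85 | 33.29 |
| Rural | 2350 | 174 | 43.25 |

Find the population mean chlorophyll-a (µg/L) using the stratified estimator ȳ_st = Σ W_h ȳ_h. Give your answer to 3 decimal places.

ȳ_st ≈ 37.391

N = Σ N_h = 6050. Stratum weights W_h = N_h/N.
ȳ_st = (2650·33.82 + 1050·33.29 + 2350·43.25) / 6050 = 37.39091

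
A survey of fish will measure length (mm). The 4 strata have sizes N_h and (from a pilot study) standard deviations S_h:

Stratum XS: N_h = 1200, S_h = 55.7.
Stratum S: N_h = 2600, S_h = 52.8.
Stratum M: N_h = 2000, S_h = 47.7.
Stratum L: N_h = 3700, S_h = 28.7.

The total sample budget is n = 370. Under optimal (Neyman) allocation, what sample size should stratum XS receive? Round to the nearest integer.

Neyman allocation: n_h = n · N_h S_h / Σ N_i S_i, with n = 370.
  stratum XS: N_h·S_h = 1200·55.7 = 66840.00
  stratum S: N_h·S_h = 2600·52.8 = 137280.00
  stratum M: N_h·S_h = 2000·47.7 = 95400.00
  stratum L: N_h·S_h = 3700·28.7 = 106190.00
Σ N_h S_h = 405710.00
n for stratum XS = 370·66840.00/405710.00 = 60.957 → 61

61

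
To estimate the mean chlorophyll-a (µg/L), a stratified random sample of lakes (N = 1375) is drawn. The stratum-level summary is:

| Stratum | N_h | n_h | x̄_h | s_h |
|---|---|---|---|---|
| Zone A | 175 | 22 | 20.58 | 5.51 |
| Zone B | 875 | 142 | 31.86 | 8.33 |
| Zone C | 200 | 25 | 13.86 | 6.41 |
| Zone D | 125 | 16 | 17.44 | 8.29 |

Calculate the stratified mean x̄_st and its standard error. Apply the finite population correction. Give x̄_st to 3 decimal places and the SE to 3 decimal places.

x̄_st = Σ W_h x̄_h = (175·20.58 + 875·31.86 + 200·13.86 + 125·17.44)/1375 = 26.49527
V̂(x̄_st) = Σ W_h² (1 − n_h/N_h) s_h²/n_h, with W_h = N_h/N and N = 1375:
  stratum Zone A: (175/1375)²·(1 − 22/175)·5.51²/22 = 0.0195436
  stratum Zone B: (875/1375)²·(1 − 142/875)·8.33²/142 = 0.165771
  stratum Zone C: (200/1375)²·(1 − 25/200)·6.41²/25 = 0.0304256
  stratum Zone D: (125/1375)²·(1 − 16/125)·8.29²/16 = 0.0309542
V̂(x̄_st) = 0.246694
SE(x̄_st) = √0.246694 = 0.496683

x̄_st ≈ 26.495, SE ≈ 0.497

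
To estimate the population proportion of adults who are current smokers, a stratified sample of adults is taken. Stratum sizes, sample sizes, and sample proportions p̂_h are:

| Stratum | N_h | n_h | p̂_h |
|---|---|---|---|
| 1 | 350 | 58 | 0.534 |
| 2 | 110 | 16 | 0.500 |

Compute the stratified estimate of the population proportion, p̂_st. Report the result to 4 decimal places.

N = 460; stratum weights W_h = N_h/N.
p̂_st = Σ W_h p̂_h = (350·0.534 + 110·0.500)/460 = 0.52587

p̂_st ≈ 0.5259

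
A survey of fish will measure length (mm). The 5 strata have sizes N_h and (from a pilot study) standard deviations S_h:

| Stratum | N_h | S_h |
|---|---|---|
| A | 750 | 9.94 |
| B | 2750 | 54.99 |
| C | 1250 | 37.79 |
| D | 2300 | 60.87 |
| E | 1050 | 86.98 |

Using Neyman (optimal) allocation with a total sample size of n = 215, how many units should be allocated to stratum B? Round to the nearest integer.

74

Neyman allocation: n_h = n · N_h S_h / Σ N_i S_i, with n = 215.
  stratum A: N_h·S_h = 750·9.94 = 7455.00
  stratum B: N_h·S_h = 2750·54.99 = 151222.50
  stratum C: N_h·S_h = 1250·37.79 = 47237.50
  stratum D: N_h·S_h = 2300·60.87 = 140001.00
  stratum E: N_h·S_h = 1050·86.98 = 91329.00
Σ N_h S_h = 437245.00
n for stratum B = 215·151222.50/437245.00 = 74.358 → 74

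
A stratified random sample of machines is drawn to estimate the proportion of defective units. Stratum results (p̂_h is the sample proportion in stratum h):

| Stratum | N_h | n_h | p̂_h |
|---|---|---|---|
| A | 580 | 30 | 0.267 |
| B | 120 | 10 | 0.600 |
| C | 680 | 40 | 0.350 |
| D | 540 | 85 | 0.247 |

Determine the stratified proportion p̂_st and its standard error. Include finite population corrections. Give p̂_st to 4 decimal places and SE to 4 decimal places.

p̂_st ≈ 0.3116, SE ≈ 0.0389

N = 1920; stratum weights W_h = N_h/N.
p̂_st = Σ W_h p̂_h = (580·0.267 + 120·0.600 + 680·0.350 + 540·0.247)/1920 = 0.31158
V̂(p̂_st) = Σ W_h² (1 − n_h/N_h) p̂_h(1−p̂_h)/(n_h−1):
  stratum A: (580/1920)²·(1 − 30/580)·0.267·0.733/29 = 0.00058399
  stratum B: (120/1920)²·(1 − 10/120)·0.600·0.400/9 = 9.54861e-05
  stratum C: (680/1920)²·(1 − 40/680)·0.350·0.650/39 = 0.000688657
  stratum D: (540/1920)²·(1 − 85/540)·0.247·0.753/84 = 0.000147576
V̂(p̂_st) = 0.00151571; SE = √V̂ = 0.0389321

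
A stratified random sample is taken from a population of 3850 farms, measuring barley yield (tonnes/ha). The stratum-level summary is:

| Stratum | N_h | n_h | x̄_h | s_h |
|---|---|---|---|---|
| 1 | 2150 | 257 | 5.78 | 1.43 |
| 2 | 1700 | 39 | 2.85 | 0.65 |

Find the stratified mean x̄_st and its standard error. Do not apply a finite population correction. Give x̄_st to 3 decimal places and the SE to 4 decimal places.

x̄_st = Σ W_h x̄_h = (2150·5.78 + 1700·2.85)/3850 = 4.48623
V̂(x̄_st) = Σ W_h² s_h²/n_h, with W_h = N_h/N and N = 3850:
  stratum 1: (2150/3850)²·1.43²/257 = 0.00248139
  stratum 2: (1700/3850)²·0.65²/39 = 0.00211222
V̂(x̄_st) = 0.0045936
SE(x̄_st) = √0.0045936 = 0.0677761

x̄_st ≈ 4.486, SE ≈ 0.0678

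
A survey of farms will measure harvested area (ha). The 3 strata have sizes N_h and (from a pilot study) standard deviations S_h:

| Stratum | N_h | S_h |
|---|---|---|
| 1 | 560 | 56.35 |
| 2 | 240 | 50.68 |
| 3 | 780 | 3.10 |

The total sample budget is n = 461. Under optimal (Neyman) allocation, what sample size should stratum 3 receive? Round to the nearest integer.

24

Neyman allocation: n_h = n · N_h S_h / Σ N_i S_i, with n = 461.
  stratum 1: N_h·S_h = 560·56.35 = 31556.00
  stratum 2: N_h·S_h = 240·50.68 = 12163.20
  stratum 3: N_h·S_h = 780·3.10 = 2418.00
Σ N_h S_h = 46137.20
n for stratum 3 = 461·2418.00/46137.20 = 24.161 → 24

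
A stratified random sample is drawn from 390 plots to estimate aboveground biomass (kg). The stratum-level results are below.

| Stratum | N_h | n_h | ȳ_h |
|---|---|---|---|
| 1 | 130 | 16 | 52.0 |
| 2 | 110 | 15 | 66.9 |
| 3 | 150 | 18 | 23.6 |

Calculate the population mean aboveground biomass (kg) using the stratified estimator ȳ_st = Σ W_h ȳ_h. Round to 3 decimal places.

ȳ_st ≈ 45.279

N = Σ N_h = 390. Stratum weights W_h = N_h/N.
ȳ_st = (130·52.0 + 110·66.9 + 150·23.6) / 390 = 45.27949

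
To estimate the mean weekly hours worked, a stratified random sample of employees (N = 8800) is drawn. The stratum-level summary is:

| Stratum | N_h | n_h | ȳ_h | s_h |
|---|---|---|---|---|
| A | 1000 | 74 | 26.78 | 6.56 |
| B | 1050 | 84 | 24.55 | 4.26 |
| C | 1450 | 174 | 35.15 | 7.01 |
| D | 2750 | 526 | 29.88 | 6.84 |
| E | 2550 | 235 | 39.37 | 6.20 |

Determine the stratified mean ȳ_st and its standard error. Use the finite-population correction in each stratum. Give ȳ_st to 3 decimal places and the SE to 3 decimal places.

ȳ_st = Σ W_h ȳ_h = (1000·26.78 + 1050·24.55 + 1450·35.15 + 2750·29.88 + 2550·39.37)/8800 = 32.51006
V̂(ȳ_st) = Σ W_h² (1 − n_h/N_h) s_h²/n_h, with W_h = N_h/N and N = 8800:
  stratum A: (1000/8800)²·(1 − 74/1000)·6.56²/74 = 0.00695379
  stratum B: (1050/8800)²·(1 − 84/1050)·4.26²/84 = 0.0028297
  stratum C: (1450/8800)²·(1 − 174/1450)·7.01²/174 = 0.00674746
  stratum D: (2750/8800)²·(1 − 526/2750)·6.84²/526 = 0.00702471
  stratum E: (2550/8800)²·(1 − 235/2550)·6.20²/235 = 0.0124693
V̂(ȳ_st) = 0.0360249
SE(ȳ_st) = √0.0360249 = 0.189802

ȳ_st ≈ 32.510, SE ≈ 0.190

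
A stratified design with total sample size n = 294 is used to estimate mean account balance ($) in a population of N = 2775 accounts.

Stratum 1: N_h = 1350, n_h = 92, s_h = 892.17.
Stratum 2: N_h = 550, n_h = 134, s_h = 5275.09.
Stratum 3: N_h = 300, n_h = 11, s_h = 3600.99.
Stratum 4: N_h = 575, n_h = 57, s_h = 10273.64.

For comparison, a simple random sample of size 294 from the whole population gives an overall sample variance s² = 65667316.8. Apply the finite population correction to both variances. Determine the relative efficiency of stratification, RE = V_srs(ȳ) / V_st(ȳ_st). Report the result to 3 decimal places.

V̂(ȳ_st) = Σ W_h² (1 − n_h/N_h) s_h²/n_h, with W_h = N_h/N and N = 2775:
  stratum 1: (1350/2775)²·(1 − 92/1350)·892.17²/92 = 1908.08
  stratum 2: (550/2775)²·(1 − 134/550)·5275.09²/134 = 6170
  stratum 3: (300/2775)²·(1 − 11/300)·3600.99²/11 = 13272.2
  stratum 4: (575/2775)²·(1 − 57/575)·10273.64²/57 = 71621.8
V_st = 92972.2
V_srs = (1 − 294/2775)·65667316.8/294 = 199694
Relative efficiency = V_srs / V_st = 199694/92972.2 = 2.1479

RE ≈ 2.148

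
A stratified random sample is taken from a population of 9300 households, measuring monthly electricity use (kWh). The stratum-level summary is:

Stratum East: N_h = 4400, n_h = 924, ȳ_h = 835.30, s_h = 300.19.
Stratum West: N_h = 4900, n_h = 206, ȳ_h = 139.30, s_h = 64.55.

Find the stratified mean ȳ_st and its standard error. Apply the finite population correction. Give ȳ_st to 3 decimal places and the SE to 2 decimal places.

ȳ_st = Σ W_h ȳ_h = (4400·835.30 + 4900·139.30)/9300 = 468.59032
V̂(ȳ_st) = Σ W_h² (1 − n_h/N_h) s_h²/n_h, with W_h = N_h/N and N = 9300:
  stratum East: (4400/9300)²·(1 − 924/4400)·300.19²/924 = 17.2459
  stratum West: (4900/9300)²·(1 − 206/4900)·64.55²/206 = 5.37896
V̂(ȳ_st) = 22.6249
SE(ȳ_st) = √22.6249 = 4.75656

ȳ_st ≈ 468.590, SE ≈ 4.76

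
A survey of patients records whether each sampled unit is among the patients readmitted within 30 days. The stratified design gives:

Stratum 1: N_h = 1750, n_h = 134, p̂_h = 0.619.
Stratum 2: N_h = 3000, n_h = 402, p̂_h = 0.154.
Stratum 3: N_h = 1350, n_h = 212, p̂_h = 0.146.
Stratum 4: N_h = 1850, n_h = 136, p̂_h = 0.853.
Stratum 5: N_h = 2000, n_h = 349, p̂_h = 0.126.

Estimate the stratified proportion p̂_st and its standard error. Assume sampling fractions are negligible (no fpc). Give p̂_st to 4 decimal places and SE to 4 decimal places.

N = 9950; stratum weights W_h = N_h/N.
p̂_st = Σ W_h p̂_h = (1750·0.619 + 3000·0.154 + 1350·0.146 + 1850·0.853 + 2000·0.126)/9950 = 0.35904
V̂(p̂_st) = Σ W_h² p̂_h(1−p̂_h)/(n_h−1):
  stratum 1: (1750/9950)²·0.619·0.381/133 = 5.48522e-05
  stratum 2: (3000/9950)²·0.154·0.846/401 = 2.95354e-05
  stratum 3: (1350/9950)²·0.146·0.854/211 = 1.0878e-05
  stratum 4: (1850/9950)²·0.853·0.147/135 = 3.21092e-05
  stratum 5: (2000/9950)²·0.126·0.874/348 = 1.27855e-05
V̂(p̂_st) = 0.00014016; SE = √V̂ = 0.0118389

p̂_st ≈ 0.3590, SE ≈ 0.0118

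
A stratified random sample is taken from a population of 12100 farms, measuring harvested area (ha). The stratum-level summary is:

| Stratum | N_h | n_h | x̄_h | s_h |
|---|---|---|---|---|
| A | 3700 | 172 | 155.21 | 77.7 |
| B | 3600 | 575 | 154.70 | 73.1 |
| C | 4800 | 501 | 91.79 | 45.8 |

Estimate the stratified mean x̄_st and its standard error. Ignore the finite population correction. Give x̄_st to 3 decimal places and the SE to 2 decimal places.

x̄_st ≈ 129.900, SE ≈ 2.18

x̄_st = Σ W_h x̄_h = (3700·155.21 + 3600·154.70 + 4800·91.79)/12100 = 129.89992
V̂(x̄_st) = Σ W_h² s_h²/n_h, with W_h = N_h/N and N = 12100:
  stratum A: (3700/12100)²·77.7²/172 = 3.28206
  stratum B: (3600/12100)²·73.1²/575 = 0.822624
  stratum C: (4800/12100)²·45.8²/501 = 0.658878
V̂(x̄_st) = 4.76356
SE(x̄_st) = √4.76356 = 2.18256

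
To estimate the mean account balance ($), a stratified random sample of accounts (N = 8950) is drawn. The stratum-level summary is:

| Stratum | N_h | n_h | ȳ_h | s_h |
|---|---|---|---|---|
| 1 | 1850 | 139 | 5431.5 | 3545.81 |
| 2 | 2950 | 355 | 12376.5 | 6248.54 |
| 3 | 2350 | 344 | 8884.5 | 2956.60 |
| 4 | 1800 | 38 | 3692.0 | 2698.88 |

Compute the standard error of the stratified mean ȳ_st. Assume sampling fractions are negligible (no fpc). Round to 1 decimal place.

V̂(ȳ_st) = Σ W_h² s_h²/n_h, with W_h = N_h/N and N = 8950:
  stratum 1: (1850/8950)²·3545.81²/139 = 3864.68
  stratum 2: (2950/8950)²·6248.54²/355 = 11948.9
  stratum 3: (2350/8950)²·2956.60²/344 = 1751.93
  stratum 4: (1800/8950)²·2698.88²/38 = 7753.23
V̂(ȳ_st) = 25318.7
SE(ȳ_st) = √25318.7 = 159.119

SE(ȳ_st) ≈ 159.1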